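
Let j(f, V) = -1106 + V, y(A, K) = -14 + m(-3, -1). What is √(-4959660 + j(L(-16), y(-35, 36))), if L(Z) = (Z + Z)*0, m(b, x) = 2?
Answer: I*√4960778 ≈ 2227.3*I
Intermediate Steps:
L(Z) = 0 (L(Z) = (2*Z)*0 = 0)
y(A, K) = -12 (y(A, K) = -14 + 2 = -12)
√(-4959660 + j(L(-16), y(-35, 36))) = √(-4959660 + (-1106 - 12)) = √(-4959660 - 1118) = √(-4960778) = I*√4960778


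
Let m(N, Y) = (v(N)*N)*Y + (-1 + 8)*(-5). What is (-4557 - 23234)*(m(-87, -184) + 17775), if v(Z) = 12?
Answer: -5831552276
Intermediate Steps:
m(N, Y) = -35 + 12*N*Y (m(N, Y) = (12*N)*Y + (-1 + 8)*(-5) = 12*N*Y + 7*(-5) = 12*N*Y - 35 = -35 + 12*N*Y)
(-4557 - 23234)*(m(-87, -184) + 17775) = (-4557 - 23234)*((-35 + 12*(-87)*(-184)) + 17775) = -27791*((-35 + 192096) + 17775) = -27791*(192061 + 17775) = -27791*209836 = -5831552276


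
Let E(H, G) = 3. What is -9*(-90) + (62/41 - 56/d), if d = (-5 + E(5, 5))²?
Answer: 32698/41 ≈ 797.51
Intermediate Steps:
d = 4 (d = (-5 + 3)² = (-2)² = 4)
-9*(-90) + (62/41 - 56/d) = -9*(-90) + (62/41 - 56/4) = 810 + (62*(1/41) - 56*¼) = 810 + (62/41 - 14) = 810 - 512/41 = 32698/41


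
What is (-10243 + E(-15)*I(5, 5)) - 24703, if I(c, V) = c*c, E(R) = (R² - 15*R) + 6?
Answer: -23546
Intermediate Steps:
E(R) = 6 + R² - 15*R
I(c, V) = c²
(-10243 + E(-15)*I(5, 5)) - 24703 = (-10243 + (6 + (-15)² - 15*(-15))*5²) - 24703 = (-10243 + (6 + 225 + 225)*25) - 24703 = (-10243 + 456*25) - 24703 = (-10243 + 11400) - 24703 = 1157 - 24703 = -23546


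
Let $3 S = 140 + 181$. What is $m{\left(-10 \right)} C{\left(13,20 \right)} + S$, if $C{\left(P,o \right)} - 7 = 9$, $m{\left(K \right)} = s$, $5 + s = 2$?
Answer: $59$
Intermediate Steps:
$s = -3$ ($s = -5 + 2 = -3$)
$m{\left(K \right)} = -3$
$S = 107$ ($S = \frac{140 + 181}{3} = \frac{1}{3} \cdot 321 = 107$)
$C{\left(P,o \right)} = 16$ ($C{\left(P,o \right)} = 7 + 9 = 16$)
$m{\left(-10 \right)} C{\left(13,20 \right)} + S = \left(-3\right) 16 + 107 = -48 + 107 = 59$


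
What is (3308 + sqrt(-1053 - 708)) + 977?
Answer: 4285 + I*sqrt(1761) ≈ 4285.0 + 41.964*I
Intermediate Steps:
(3308 + sqrt(-1053 - 708)) + 977 = (3308 + sqrt(-1761)) + 977 = (3308 + I*sqrt(1761)) + 977 = 4285 + I*sqrt(1761)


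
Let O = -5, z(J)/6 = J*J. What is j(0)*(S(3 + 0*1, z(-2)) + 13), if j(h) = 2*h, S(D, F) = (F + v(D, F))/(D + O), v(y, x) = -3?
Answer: 0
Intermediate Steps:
z(J) = 6*J² (z(J) = 6*(J*J) = 6*J²)
S(D, F) = (-3 + F)/(-5 + D) (S(D, F) = (F - 3)/(D - 5) = (-3 + F)/(-5 + D))
j(0)*(S(3 + 0*1, z(-2)) + 13) = (2*0)*((-3 + 6*(-2)²)/(-5 + (3 + 0*1)) + 13) = 0*((-3 + 6*4)/(-5 + (3 + 0)) + 13) = 0*((-3 + 24)/(-5 + 3) + 13) = 0*(21/(-2) + 13) = 0*(-½*21 + 13) = 0*(-21/2 + 13) = 0*(5/2) = 0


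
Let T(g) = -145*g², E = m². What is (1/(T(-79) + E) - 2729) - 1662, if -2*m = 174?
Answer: -3940378017/897376 ≈ -4391.0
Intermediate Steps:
m = -87 (m = -½*174 = -87)
E = 7569 (E = (-87)² = 7569)
(1/(T(-79) + E) - 2729) - 1662 = (1/(-145*(-79)² + 7569) - 2729) - 1662 = (1/(-145*6241 + 7569) - 2729) - 1662 = (1/(-904945 + 7569) - 2729) - 1662 = (1/(-897376) - 2729) - 1662 = (-1/897376 - 2729) - 1662 = -2448939105/897376 - 1662 = -3940378017/897376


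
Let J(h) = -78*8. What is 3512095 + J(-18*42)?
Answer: 3511471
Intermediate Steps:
J(h) = -624
3512095 + J(-18*42) = 3512095 - 624 = 3511471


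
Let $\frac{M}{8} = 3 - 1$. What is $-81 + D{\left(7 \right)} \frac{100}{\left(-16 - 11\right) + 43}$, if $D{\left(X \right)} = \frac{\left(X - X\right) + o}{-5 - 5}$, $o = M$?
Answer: $-91$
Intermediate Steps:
$M = 16$ ($M = 8 \left(3 - 1\right) = 8 \cdot 2 = 16$)
$o = 16$
$D{\left(X \right)} = - \frac{8}{5}$ ($D{\left(X \right)} = \frac{\left(X - X\right) + 16}{-5 - 5} = \frac{0 + 16}{-10} = 16 \left(- \frac{1}{10}\right) = - \frac{8}{5}$)
$-81 + D{\left(7 \right)} \frac{100}{\left(-16 - 11\right) + 43} = -81 - \frac{8 \frac{100}{\left(-16 - 11\right) + 43}}{5} = -81 - \frac{8 \frac{100}{-27 + 43}}{5} = -81 - \frac{8 \cdot \frac{100}{16}}{5} = -81 - \frac{8 \cdot 100 \cdot \frac{1}{16}}{5} = -81 - 10 = -91$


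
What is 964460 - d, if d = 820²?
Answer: 292060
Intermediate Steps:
d = 672400
964460 - d = 964460 - 1*672400 = 964460 - 672400 = 292060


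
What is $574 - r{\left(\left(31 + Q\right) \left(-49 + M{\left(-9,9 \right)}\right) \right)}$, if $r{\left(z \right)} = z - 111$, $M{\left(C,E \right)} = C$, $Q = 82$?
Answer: $7239$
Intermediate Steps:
$r{\left(z \right)} = -111 + z$ ($r{\left(z \right)} = z - 111 = -111 + z$)
$574 - r{\left(\left(31 + Q\right) \left(-49 + M{\left(-9,9 \right)}\right) \right)} = 574 - \left(-111 + \left(31 + 82\right) \left(-49 - 9\right)\right) = 574 - \left(-111 + 113 \left(-58\right)\right) = 574 - \left(-111 - 6554\right) = 574 - -6665 = 574 + 6665 = 7239$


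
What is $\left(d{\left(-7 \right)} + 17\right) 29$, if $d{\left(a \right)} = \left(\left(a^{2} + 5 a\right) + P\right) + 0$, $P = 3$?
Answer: $986$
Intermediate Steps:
$d{\left(a \right)} = 3 + a^{2} + 5 a$ ($d{\left(a \right)} = \left(\left(a^{2} + 5 a\right) + 3\right) + 0 = \left(3 + a^{2} + 5 a\right) + 0 = 3 + a^{2} + 5 a$)
$\left(d{\left(-7 \right)} + 17\right) 29 = \left(\left(3 + \left(-7\right)^{2} + 5 \left(-7\right)\right) + 17\right) 29 = \left(\left(3 + 49 - 35\right) + 17\right) 29 = \left(17 + 17\right) 29 = 34 \cdot 29 = 986$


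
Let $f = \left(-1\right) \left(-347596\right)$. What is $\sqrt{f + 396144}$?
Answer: $2 \sqrt{185935} \approx 862.4$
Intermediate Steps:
$f = 347596$
$\sqrt{f + 396144} = \sqrt{347596 + 396144} = \sqrt{743740} = 2 \sqrt{185935}$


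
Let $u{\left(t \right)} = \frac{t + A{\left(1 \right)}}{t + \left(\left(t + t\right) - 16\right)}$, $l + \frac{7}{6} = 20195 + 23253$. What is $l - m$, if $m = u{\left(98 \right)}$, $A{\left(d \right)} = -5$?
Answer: $\frac{18117190}{417} \approx 43447.0$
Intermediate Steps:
$l = \frac{260681}{6}$ ($l = - \frac{7}{6} + \left(20195 + 23253\right) = - \frac{7}{6} + 43448 = \frac{260681}{6} \approx 43447.0$)
$u{\left(t \right)} = \frac{-5 + t}{-16 + 3 t}$ ($u{\left(t \right)} = \frac{t - 5}{t + \left(\left(t + t\right) - 16\right)} = \frac{-5 + t}{t + \left(2 t - 16\right)} = \frac{-5 + t}{t + \left(-16 + 2 t\right)} = \frac{-5 + t}{-16 + 3 t}$)
$m = \frac{93}{278}$ ($m = \frac{-5 + 98}{-16 + 3 \cdot 98} = \frac{1}{-16 + 294} \cdot 93 = \frac{1}{278} \cdot 93 = \frac{93}{278} \approx 0.33453$)
$l - m = \frac{260681}{6} - \frac{93}{278} = \frac{18117190}{417}$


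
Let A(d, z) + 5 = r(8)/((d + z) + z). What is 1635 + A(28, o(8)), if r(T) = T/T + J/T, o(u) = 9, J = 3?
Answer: 599851/368 ≈ 1630.0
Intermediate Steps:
r(T) = 1 + 3/T (r(T) = T/T + 3/T = 1 + 3/T)
A(d, z) = -5 + 11/(8*(d + 2*z)) (A(d, z) = -5 + ((3 + 8)/8)/((d + z) + z) = -5 + ((⅛)*11)/(d + 2*z) = -5 + 11/(8*(d + 2*z)))
1635 + A(28, o(8)) = 1635 + (11 - 80*9 - 40*28)/(8*(28 + 2*9)) = 1635 + (11 - 720 - 1120)/(8*(28 + 18)) = 1635 + (⅛)*(-1829)/46 = 1635 + (⅛)*(1/46)*(-1829) = 1635 - 1829/368 = 599851/368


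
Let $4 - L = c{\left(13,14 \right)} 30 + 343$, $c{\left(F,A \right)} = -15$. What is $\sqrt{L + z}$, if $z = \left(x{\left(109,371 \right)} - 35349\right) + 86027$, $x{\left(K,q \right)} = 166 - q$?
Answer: $2 \sqrt{12646} \approx 224.91$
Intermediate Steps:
$z = 50473$ ($z = \left(\left(166 - 371\right) - 35349\right) + 86027 = \left(-205 - 35349\right) + 86027 = -35554 + 86027 = 50473$)
$L = 111$ ($L = 4 - \left(\left(-15\right) 30 + 343\right) = 4 - \left(-450 + 343\right) = 4 - -107 = 4 + 107 = 111$)
$\sqrt{L + z} = \sqrt{111 + 50473} = \sqrt{50584} = 2 \sqrt{12646}$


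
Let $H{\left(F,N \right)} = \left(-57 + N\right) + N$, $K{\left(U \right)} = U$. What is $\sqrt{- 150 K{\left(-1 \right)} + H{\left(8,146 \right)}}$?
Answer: $\sqrt{385} \approx 19.621$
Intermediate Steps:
$H{\left(F,N \right)} = -57 + 2 N$
$\sqrt{- 150 K{\left(-1 \right)} + H{\left(8,146 \right)}} = \sqrt{\left(-150\right) \left(-1\right) + \left(-57 + 2 \cdot 146\right)} = \sqrt{150 + \left(-57 + 292\right)} = \sqrt{150 + 235} = \sqrt{385}$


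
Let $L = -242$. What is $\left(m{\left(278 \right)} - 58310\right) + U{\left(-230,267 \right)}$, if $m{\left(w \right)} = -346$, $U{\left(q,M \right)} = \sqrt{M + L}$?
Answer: $-58651$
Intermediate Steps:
$U{\left(q,M \right)} = \sqrt{-242 + M}$ ($U{\left(q,M \right)} = \sqrt{M - 242} = \sqrt{-242 + M}$)
$\left(m{\left(278 \right)} - 58310\right) + U{\left(-230,267 \right)} = \left(-346 - 58310\right) + \sqrt{-242 + 267} = -58656 + \sqrt{25} = -58656 + 5 = -58651$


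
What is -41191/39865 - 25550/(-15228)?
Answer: 11508653/17854830 ≈ 0.64457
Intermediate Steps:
-41191/39865 - 25550/(-15228) = -41191*1/39865 - 25550*(-1/15228) = -2423/2345 + 12775/7614 = 11508653/17854830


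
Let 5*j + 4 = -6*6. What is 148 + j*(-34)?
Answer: 420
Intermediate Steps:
j = -8 (j = -4/5 + (-6*6)/5 = -4/5 + (1/5)*(-36) = -4/5 - 36/5 = -8)
148 + j*(-34) = 148 - 8*(-34) = 148 + 272 = 420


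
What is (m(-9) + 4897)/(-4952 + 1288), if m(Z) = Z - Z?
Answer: -4897/3664 ≈ -1.3365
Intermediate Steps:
m(Z) = 0
(m(-9) + 4897)/(-4952 + 1288) = (0 + 4897)/(-4952 + 1288) = 4897/(-3664) = 4897*(-1/3664) = -4897/3664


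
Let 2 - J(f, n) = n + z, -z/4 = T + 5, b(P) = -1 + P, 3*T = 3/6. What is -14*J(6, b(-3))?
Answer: -1120/3 ≈ -373.33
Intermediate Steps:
T = ⅙ (T = (3/6)/3 = (3*(⅙))/3 = (⅓)*(½) = ⅙ ≈ 0.16667)
z = -62/3 (z = -4*(⅙ + 5) = -4*31/6 = -62/3 ≈ -20.667)
J(f, n) = 68/3 - n (J(f, n) = 2 - (n - 62/3) = 2 - (-62/3 + n) = 2 + (62/3 - n) = 68/3 - n)
-14*J(6, b(-3)) = -14*(68/3 - (-1 - 3)) = -14*(68/3 - 1*(-4)) = -14*(68/3 + 4) = -14*80/3 = -1120/3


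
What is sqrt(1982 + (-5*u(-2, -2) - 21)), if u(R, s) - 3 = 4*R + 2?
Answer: 2*sqrt(494) ≈ 44.452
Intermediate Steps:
u(R, s) = 5 + 4*R (u(R, s) = 3 + (4*R + 2) = 3 + (2 + 4*R) = 5 + 4*R)
sqrt(1982 + (-5*u(-2, -2) - 21)) = sqrt(1982 + (-5*(5 + 4*(-2)) - 21)) = sqrt(1982 + (-5*(5 - 8) - 21)) = sqrt(1982 + (-5*(-3) - 21)) = sqrt(1982 + (15 - 21)) = sqrt(1982 - 6) = sqrt(1976) = 2*sqrt(494)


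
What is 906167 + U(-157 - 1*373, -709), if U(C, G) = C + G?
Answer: 904928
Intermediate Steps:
906167 + U(-157 - 1*373, -709) = 906167 + ((-157 - 1*373) - 709) = 906167 + ((-157 - 373) - 709) = 906167 + (-530 - 709) = 906167 - 1239 = 904928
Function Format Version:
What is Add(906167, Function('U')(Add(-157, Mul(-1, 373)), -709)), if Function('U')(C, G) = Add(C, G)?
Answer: 904928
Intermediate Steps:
Add(906167, Function('U')(Add(-157, Mul(-1, 373)), -709)) = Add(906167, Add(Add(-157, Mul(-1, 373)), -709)) = Add(906167, Add(Add(-157, -373), -709)) = Add(906167, Add(-530, -709)) = Add(906167, -1239) = 904928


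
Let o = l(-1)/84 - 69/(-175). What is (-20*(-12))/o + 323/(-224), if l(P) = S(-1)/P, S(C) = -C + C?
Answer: 3128571/5152 ≈ 607.25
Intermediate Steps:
S(C) = 0
l(P) = 0 (l(P) = 0/P = 0)
o = 69/175 (o = 0/84 - 69/(-175) = 0*(1/84) - 69*(-1/175) = 0 + 69/175 = 69/175 ≈ 0.39429)
(-20*(-12))/o + 323/(-224) = (-20*(-12))/(69/175) + 323/(-224) = 240*(175/69) + 323*(-1/224) = 14000/23 - 323/224 = 3128571/5152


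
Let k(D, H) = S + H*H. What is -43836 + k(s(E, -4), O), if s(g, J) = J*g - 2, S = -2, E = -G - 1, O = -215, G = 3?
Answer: 2387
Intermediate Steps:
E = -4 (E = -1*3 - 1 = -3 - 1 = -4)
s(g, J) = -2 + J*g
k(D, H) = -2 + H² (k(D, H) = -2 + H*H = -2 + H²)
-43836 + k(s(E, -4), O) = -43836 + (-2 + (-215)²) = -43836 + (-2 + 46225) = -43836 + 46223 = 2387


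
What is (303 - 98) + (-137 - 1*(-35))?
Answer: 103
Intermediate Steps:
(303 - 98) + (-137 - 1*(-35)) = 205 + (-137 + 35) = 205 - 102 = 103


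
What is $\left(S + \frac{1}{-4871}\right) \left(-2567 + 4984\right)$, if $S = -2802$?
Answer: $- \frac{32988528431}{4871} \approx -6.7724 \cdot 10^{6}$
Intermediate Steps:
$\left(S + \frac{1}{-4871}\right) \left(-2567 + 4984\right) = \left(-2802 + \frac{1}{-4871}\right) \left(-2567 + 4984\right) = \left(-2802 - \frac{1}{4871}\right) 2417 = \left(- \frac{13648543}{4871}\right) 2417 = - \frac{32988528431}{4871}$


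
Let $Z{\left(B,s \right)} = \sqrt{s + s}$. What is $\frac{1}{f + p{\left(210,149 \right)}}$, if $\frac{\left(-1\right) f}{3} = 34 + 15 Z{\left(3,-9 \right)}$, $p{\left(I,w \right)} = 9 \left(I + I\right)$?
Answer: $\frac{613}{2260689} + \frac{15 i \sqrt{2}}{1507126} \approx 0.00027116 + 1.4075 \cdot 10^{-5} i$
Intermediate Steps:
$Z{\left(B,s \right)} = \sqrt{2} \sqrt{s}$ ($Z{\left(B,s \right)} = \sqrt{2 s} = \sqrt{2} \sqrt{s}$)
$p{\left(I,w \right)} = 18 I$ ($p{\left(I,w \right)} = 9 \cdot 2 I = 18 I$)
$f = -102 - 135 i \sqrt{2}$ ($f = - 3 \left(34 + 15 \sqrt{2} \sqrt{-9}\right) = - 3 \left(34 + 15 \sqrt{2} \cdot 3 i\right) = - 3 \left(34 + 15 \cdot 3 i \sqrt{2}\right) = - 3 \left(34 + 45 i \sqrt{2}\right) = -102 - 135 i \sqrt{2} \approx -102.0 - 190.92 i$)
$\frac{1}{f + p{\left(210,149 \right)}} = \frac{1}{\left(-102 - 135 i \sqrt{2}\right) + 18 \cdot 210} = \frac{1}{\left(-102 - 135 i \sqrt{2}\right) + 3780} = \frac{1}{3678 - 135 i \sqrt{2}}$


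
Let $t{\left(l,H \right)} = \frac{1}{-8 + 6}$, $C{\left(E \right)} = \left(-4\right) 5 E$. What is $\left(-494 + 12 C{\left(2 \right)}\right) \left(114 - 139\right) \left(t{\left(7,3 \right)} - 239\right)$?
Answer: $-5831825$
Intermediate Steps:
$C{\left(E \right)} = - 20 E$
$t{\left(l,H \right)} = - \frac{1}{2}$ ($t{\left(l,H \right)} = \frac{1}{-2} = - \frac{1}{2}$)
$\left(-494 + 12 C{\left(2 \right)}\right) \left(114 - 139\right) \left(t{\left(7,3 \right)} - 239\right) = \left(-494 + 12 \left(\left(-20\right) 2\right)\right) \left(114 - 139\right) \left(- \frac{1}{2} - 239\right) = \left(-494 + 12 \left(-40\right)\right) \left(\left(-25\right) \left(- \frac{479}{2}\right)\right) = \left(-494 - 480\right) \frac{11975}{2} = \left(-974\right) \frac{11975}{2} = -5831825$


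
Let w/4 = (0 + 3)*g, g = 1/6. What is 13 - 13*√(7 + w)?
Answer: -26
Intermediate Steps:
g = ⅙ ≈ 0.16667
w = 2 (w = 4*((0 + 3)*(⅙)) = 4*(3*(⅙)) = 4*(½) = 2)
13 - 13*√(7 + w) = 13 - 13*√(7 + 2) = 13 - 13*√9 = 13 - 13*3 = 13 - 39 = -26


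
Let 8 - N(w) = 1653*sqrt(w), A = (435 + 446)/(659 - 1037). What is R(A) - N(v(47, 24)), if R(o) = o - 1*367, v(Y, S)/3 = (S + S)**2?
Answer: -142631/378 + 79344*sqrt(3) ≈ 1.3705e+5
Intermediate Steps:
v(Y, S) = 12*S**2 (v(Y, S) = 3*(S + S)**2 = 3*(2*S)**2 = 3*(4*S**2) = 12*S**2)
A = -881/378 (A = 881/(-378) = 881*(-1/378) = -881/378 ≈ -2.3307)
R(o) = -367 + o (R(o) = o - 367 = -367 + o)
N(w) = 8 - 1653*sqrt(w)
R(A) - N(v(47, 24)) = (-367 - 881/378) - (8 - 1653*48*sqrt(3)) = -139607/378 - (8 - 1653*48*sqrt(3)) = -139607/378 - (8 - 79344*sqrt(3)) = -139607/378 + (-8 + 79344*sqrt(3)) = -142631/378 + 79344*sqrt(3)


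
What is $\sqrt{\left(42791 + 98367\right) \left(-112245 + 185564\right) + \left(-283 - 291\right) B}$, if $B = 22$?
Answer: $3 \sqrt{1149950086} \approx 1.0173 \cdot 10^{5}$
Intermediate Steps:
$\sqrt{\left(42791 + 98367\right) \left(-112245 + 185564\right) + \left(-283 - 291\right) B} = \sqrt{\left(42791 + 98367\right) \left(-112245 + 185564\right) + \left(-283 - 291\right) 22} = \sqrt{141158 \cdot 73319 - 12628} = \sqrt{10349563402 - 12628} = \sqrt{10349550774} = 3 \sqrt{1149950086}$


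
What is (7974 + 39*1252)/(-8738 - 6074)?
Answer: -28401/7406 ≈ -3.8349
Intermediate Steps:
(7974 + 39*1252)/(-8738 - 6074) = (7974 + 48828)/(-14812) = 56802*(-1/14812) = -28401/7406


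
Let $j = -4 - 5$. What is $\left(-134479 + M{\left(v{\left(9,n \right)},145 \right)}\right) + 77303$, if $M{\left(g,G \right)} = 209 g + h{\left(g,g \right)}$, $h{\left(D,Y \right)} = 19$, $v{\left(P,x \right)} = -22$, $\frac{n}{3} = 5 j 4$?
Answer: $-61755$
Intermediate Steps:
$j = -9$ ($j = -4 - 5 = -9$)
$n = -540$ ($n = 3 \cdot 5 \left(-9\right) 4 = 3 \left(\left(-45\right) 4\right) = 3 \left(-180\right) = -540$)
$M{\left(g,G \right)} = 19 + 209 g$ ($M{\left(g,G \right)} = 209 g + 19 = 19 + 209 g$)
$\left(-134479 + M{\left(v{\left(9,n \right)},145 \right)}\right) + 77303 = \left(-134479 + \left(19 + 209 \left(-22\right)\right)\right) + 77303 = \left(-134479 + \left(19 - 4598\right)\right) + 77303 = \left(-134479 - 4579\right) + 77303 = -139058 + 77303 = -61755$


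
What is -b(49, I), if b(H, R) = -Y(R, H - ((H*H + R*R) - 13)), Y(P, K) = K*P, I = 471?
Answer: -105588780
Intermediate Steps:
b(H, R) = -R*(13 + H - H² - R²) (b(H, R) = -(H - ((H*H + R*R) - 13))*R = -(H - ((H² + R²) - 13))*R = -(H - (-13 + H² + R²))*R = -(H + (13 - H² - R²))*R = -(13 + H - H² - R²)*R = -R*(13 + H - H² - R²))
-b(49, I) = -471*(-13 + 49² + 471² - 1*49) = -471*(-13 + 2401 + 221841 - 49) = -471*224180 = -1*105588780 = -105588780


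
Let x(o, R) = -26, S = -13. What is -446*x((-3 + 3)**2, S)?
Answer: 11596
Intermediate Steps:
-446*x((-3 + 3)**2, S) = -446*(-26) = 11596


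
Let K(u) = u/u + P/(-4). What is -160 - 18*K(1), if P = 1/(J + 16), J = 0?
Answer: -5687/32 ≈ -177.72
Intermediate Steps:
P = 1/16 (P = 1/(0 + 16) = 1/16 ≈ 0.062500)
K(u) = 63/64 (K(u) = u/u + (1/16)/(-4) = 1 + (1/16)*(-¼) = 1 - 1/64 = 63/64)
-160 - 18*K(1) = -160 - 18*63/64 = -160 - 1*567/32 = -160 - 567/32 = -5687/32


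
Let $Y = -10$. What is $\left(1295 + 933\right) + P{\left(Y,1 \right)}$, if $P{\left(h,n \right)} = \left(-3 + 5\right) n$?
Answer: $2230$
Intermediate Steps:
$P{\left(h,n \right)} = 2 n$
$\left(1295 + 933\right) + P{\left(Y,1 \right)} = \left(1295 + 933\right) + 2 \cdot 1 = 2228 + 2 = 2230$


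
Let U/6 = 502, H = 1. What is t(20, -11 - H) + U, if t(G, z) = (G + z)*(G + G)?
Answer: 3332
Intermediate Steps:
U = 3012 (U = 6*502 = 3012)
t(G, z) = 2*G*(G + z) (t(G, z) = (G + z)*(2*G) = 2*G*(G + z))
t(20, -11 - H) + U = 2*20*(20 + (-11 - 1*1)) + 3012 = 2*20*(20 + (-11 - 1)) + 3012 = 2*20*(20 - 12) + 3012 = 2*20*8 + 3012 = 320 + 3012 = 3332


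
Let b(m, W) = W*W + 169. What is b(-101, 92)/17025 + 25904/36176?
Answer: 47082688/38493525 ≈ 1.2231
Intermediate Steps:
b(m, W) = 169 + W² (b(m, W) = W² + 169 = 169 + W²)
b(-101, 92)/17025 + 25904/36176 = (169 + 92²)/17025 + 25904/36176 = (169 + 8464)*(1/17025) + 25904*(1/36176) = 8633*(1/17025) + 1619/2261 = 8633/17025 + 1619/2261 = 47082688/38493525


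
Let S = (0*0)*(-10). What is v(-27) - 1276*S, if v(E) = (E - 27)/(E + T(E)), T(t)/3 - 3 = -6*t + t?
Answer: -6/43 ≈ -0.13953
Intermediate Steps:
T(t) = 9 - 15*t (T(t) = 9 + 3*(-6*t + t) = 9 + 3*(-5*t) = 9 - 15*t)
S = 0 (S = 0*(-10) = 0)
v(E) = (-27 + E)/(9 - 14*E) (v(E) = (E - 27)/(E + (9 - 15*E)) = (-27 + E)/(9 - 14*E))
v(-27) - 1276*S = (27 - 1*(-27))/(-9 + 14*(-27)) - 1276*0 = (27 + 27)/(-9 - 378) + 0 = 54/(-387) + 0 = -1/387*54 + 0 = -6/43 + 0 = -6/43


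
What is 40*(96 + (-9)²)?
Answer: 7080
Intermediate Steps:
40*(96 + (-9)²) = 40*(96 + 81) = 40*177 = 7080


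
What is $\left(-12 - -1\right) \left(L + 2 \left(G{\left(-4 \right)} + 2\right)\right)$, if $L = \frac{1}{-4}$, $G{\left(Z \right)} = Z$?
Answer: $\frac{187}{4} \approx 46.75$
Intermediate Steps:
$L = - \frac{1}{4} \approx -0.25$
$\left(-12 - -1\right) \left(L + 2 \left(G{\left(-4 \right)} + 2\right)\right) = \left(-12 - -1\right) \left(- \frac{1}{4} + 2 \left(-4 + 2\right)\right) = \left(-12 + 1\right) \left(- \frac{1}{4} + 2 \left(-2\right)\right) = - 11 \left(- \frac{1}{4} - 4\right) = \left(-11\right) \left(- \frac{17}{4}\right) = \frac{187}{4}$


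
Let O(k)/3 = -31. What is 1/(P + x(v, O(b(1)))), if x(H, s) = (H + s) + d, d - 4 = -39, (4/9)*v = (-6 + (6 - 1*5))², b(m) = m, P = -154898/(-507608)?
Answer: -63451/4533247 ≈ -0.013997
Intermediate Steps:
P = 77449/253804 (P = -154898*(-1/507608) = 77449/253804 ≈ 0.30515)
O(k) = -93 (O(k) = 3*(-31) = -93)
v = 225/4 (v = 9*(-6 + (6 - 1*5))²/4 = 9*(-6 + (6 - 5))²/4 = 9*(-6 + 1)²/4 = (9/4)*(-5)² = (9/4)*25 = 225/4 ≈ 56.250)
d = -35 (d = 4 - 39 = -35)
x(H, s) = -35 + H + s (x(H, s) = (H + s) - 35 = -35 + H + s)
1/(P + x(v, O(b(1)))) = 1/(77449/253804 + (-35 + 225/4 - 93)) = 1/(77449/253804 - 287/4) = 1/(-4533247/63451) = -63451/4533247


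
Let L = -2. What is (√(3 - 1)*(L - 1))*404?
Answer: -1212*√2 ≈ -1714.0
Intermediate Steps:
(√(3 - 1)*(L - 1))*404 = (√(3 - 1)*(-2 - 1))*404 = (√2*(-3))*404 = -3*√2*404 = -1212*√2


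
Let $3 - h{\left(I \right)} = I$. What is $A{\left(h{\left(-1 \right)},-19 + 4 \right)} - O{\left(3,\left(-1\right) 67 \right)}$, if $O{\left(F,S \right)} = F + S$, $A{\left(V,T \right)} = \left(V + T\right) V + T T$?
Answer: $245$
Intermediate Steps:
$h{\left(I \right)} = 3 - I$
$A{\left(V,T \right)} = T^{2} + V \left(T + V\right)$ ($A{\left(V,T \right)} = \left(T + V\right) V + T^{2} = V \left(T + V\right) + T^{2} = T^{2} + V \left(T + V\right)$)
$A{\left(h{\left(-1 \right)},-19 + 4 \right)} - O{\left(3,\left(-1\right) 67 \right)} = \left(\left(-19 + 4\right)^{2} + \left(3 - -1\right)^{2} + \left(-19 + 4\right) \left(3 - -1\right)\right) - \left(3 - 67\right) = \left(\left(-15\right)^{2} + \left(3 + 1\right)^{2} - 15 \left(3 + 1\right)\right) - \left(3 - 67\right) = \left(225 + 4^{2} - 60\right) - -64 = \left(225 + 16 - 60\right) + 64 = 181 + 64 = 245$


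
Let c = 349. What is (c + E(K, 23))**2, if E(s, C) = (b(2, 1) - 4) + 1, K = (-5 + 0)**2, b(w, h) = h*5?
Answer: 123201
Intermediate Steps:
b(w, h) = 5*h
K = 25 (K = (-5)**2 = 25)
E(s, C) = 2 (E(s, C) = (5*1 - 4) + 1 = (5 - 4) + 1 = 1 + 1 = 2)
(c + E(K, 23))**2 = (349 + 2)**2 = 351**2 = 123201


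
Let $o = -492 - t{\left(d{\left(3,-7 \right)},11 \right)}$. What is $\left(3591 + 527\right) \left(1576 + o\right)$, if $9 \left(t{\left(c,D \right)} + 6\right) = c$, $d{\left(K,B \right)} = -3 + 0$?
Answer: $\frac{13469978}{3} \approx 4.49 \cdot 10^{6}$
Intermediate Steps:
$d{\left(K,B \right)} = -3$
$t{\left(c,D \right)} = -6 + \frac{c}{9}$
$o = - \frac{1457}{3}$ ($o = -492 - \left(-6 + \frac{1}{9} \left(-3\right)\right) = -492 - \left(-6 - \frac{1}{3}\right) = -492 - - \frac{19}{3} = -492 + \frac{19}{3} = - \frac{1457}{3} \approx -485.67$)
$\left(3591 + 527\right) \left(1576 + o\right) = \left(3591 + 527\right) \left(1576 - \frac{1457}{3}\right) = 4118 \cdot \frac{3271}{3} = \frac{13469978}{3}$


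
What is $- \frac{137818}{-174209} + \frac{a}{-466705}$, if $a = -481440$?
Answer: $\frac{29638306130}{16260842269} \approx 1.8227$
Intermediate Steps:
$- \frac{137818}{-174209} + \frac{a}{-466705} = - \frac{137818}{-174209} - \frac{481440}{-466705} = \left(-137818\right) \left(- \frac{1}{174209}\right) - - \frac{96288}{93341} = \frac{137818}{174209} + \frac{96288}{93341} = \frac{29638306130}{16260842269}$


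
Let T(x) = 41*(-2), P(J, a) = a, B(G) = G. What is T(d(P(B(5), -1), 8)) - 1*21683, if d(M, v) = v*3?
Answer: -21765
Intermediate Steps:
d(M, v) = 3*v
T(x) = -82
T(d(P(B(5), -1), 8)) - 1*21683 = -82 - 1*21683 = -82 - 21683 = -21765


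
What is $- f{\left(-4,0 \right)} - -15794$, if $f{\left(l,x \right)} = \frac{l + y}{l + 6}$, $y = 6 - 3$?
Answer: $\frac{31589}{2} \approx 15795.0$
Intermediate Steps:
$y = 3$ ($y = 6 - 3 = 3$)
$f{\left(l,x \right)} = \frac{3 + l}{6 + l}$ ($f{\left(l,x \right)} = \frac{l + 3}{l + 6} = \frac{3 + l}{6 + l}$)
$- f{\left(-4,0 \right)} - -15794 = - \frac{3 - 4}{6 - 4} - -15794 = - \frac{-1}{2} + 15794 = \left(-1\right) \left(- \frac{1}{2}\right) + 15794 = \frac{1}{2} + 15794 = \frac{31589}{2}$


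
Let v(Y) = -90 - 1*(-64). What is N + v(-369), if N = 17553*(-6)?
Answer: -105344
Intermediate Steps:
v(Y) = -26 (v(Y) = -90 + 64 = -26)
N = -105318
N + v(-369) = -105318 - 26 = -105344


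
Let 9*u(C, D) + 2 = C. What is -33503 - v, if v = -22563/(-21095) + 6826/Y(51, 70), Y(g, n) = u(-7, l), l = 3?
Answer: -562773878/21095 ≈ -26678.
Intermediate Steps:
u(C, D) = -2/9 + C/9
Y(g, n) = -1 (Y(g, n) = -2/9 + (1/9)*(-7) = -2/9 - 7/9 = -1)
v = -143971907/21095 (v = -22563/(-21095) + 6826/(-1) = -22563*(-1/21095) + 6826*(-1) = 22563/21095 - 6826 = -143971907/21095 ≈ -6824.9)
-33503 - v = -33503 - 1*(-143971907/21095) = -33503 + 143971907/21095 = -562773878/21095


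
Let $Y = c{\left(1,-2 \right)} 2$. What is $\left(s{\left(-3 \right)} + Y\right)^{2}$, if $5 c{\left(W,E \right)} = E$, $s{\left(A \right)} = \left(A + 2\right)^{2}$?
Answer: $\frac{1}{25} \approx 0.04$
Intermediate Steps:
$s{\left(A \right)} = \left(2 + A\right)^{2}$
$c{\left(W,E \right)} = \frac{E}{5}$
$Y = - \frac{4}{5}$ ($Y = \frac{1}{5} \left(-2\right) 2 = \left(- \frac{2}{5}\right) 2 = - \frac{4}{5} \approx -0.8$)
$\left(s{\left(-3 \right)} + Y\right)^{2} = \left(\left(2 - 3\right)^{2} - \frac{4}{5}\right)^{2} = \left(\left(-1\right)^{2} - \frac{4}{5}\right)^{2} = \left(1 - \frac{4}{5}\right)^{2} = \left(\frac{1}{5}\right)^{2} = \frac{1}{25}$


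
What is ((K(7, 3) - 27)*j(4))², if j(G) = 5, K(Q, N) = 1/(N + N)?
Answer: 648025/36 ≈ 18001.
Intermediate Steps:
K(Q, N) = 1/(2*N)
((K(7, 3) - 27)*j(4))² = (((½)/3 - 27)*5)² = (((½)*(⅓) - 27)*5)² = ((⅙ - 27)*5)² = (-161/6*5)² = (-805/6)² = 648025/36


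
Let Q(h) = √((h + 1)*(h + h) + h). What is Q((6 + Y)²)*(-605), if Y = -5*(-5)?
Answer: -93775*√77 ≈ -8.2287e+5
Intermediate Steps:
Y = 25
Q(h) = √(h + 2*h*(1 + h)) (Q(h) = √((1 + h)*(2*h) + h) = √(2*h*(1 + h) + h) = √(h + 2*h*(1 + h)))
Q((6 + Y)²)*(-605) = √((6 + 25)²*(3 + 2*(6 + 25)²))*(-605) = √(31²*(3 + 2*31²))*(-605) = √(961*(3 + 2*961))*(-605) = √(961*(3 + 1922))*(-605) = √(961*1925)*(-605) = √1849925*(-605) = (155*√77)*(-605) = -93775*√77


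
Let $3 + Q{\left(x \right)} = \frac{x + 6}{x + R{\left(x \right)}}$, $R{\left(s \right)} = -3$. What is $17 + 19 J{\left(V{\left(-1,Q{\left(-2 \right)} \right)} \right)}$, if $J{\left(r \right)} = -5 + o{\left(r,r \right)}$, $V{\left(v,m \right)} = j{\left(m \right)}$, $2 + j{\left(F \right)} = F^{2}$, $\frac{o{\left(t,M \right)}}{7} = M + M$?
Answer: $\frac{80776}{25} \approx 3231.0$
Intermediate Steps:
$o{\left(t,M \right)} = 14 M$ ($o{\left(t,M \right)} = 7 \left(M + M\right) = 7 \cdot 2 M = 14 M$)
$Q{\left(x \right)} = -3 + \frac{6 + x}{-3 + x}$ ($Q{\left(x \right)} = -3 + \frac{x + 6}{x - 3} = -3 + \frac{6 + x}{-3 + x}$)
$j{\left(F \right)} = -2 + F^{2}$
$V{\left(v,m \right)} = -2 + m^{2}$
$J{\left(r \right)} = -5 + 14 r$
$17 + 19 J{\left(V{\left(-1,Q{\left(-2 \right)} \right)} \right)} = 17 + 19 \left(-5 + 14 \left(-2 + \left(\frac{15 - -4}{-3 - 2}\right)^{2}\right)\right) = 17 + 19 \left(-5 + 14 \left(-2 + \left(\frac{15 + 4}{-5}\right)^{2}\right)\right) = 17 + 19 \left(-5 + 14 \left(-2 + \left(\left(- \frac{1}{5}\right) 19\right)^{2}\right)\right) = 17 + 19 \left(-5 + 14 \left(-2 + \left(- \frac{19}{5}\right)^{2}\right)\right) = 17 + 19 \left(-5 + 14 \left(-2 + \frac{361}{25}\right)\right) = 17 + 19 \left(-5 + 14 \cdot \frac{311}{25}\right) = 17 + 19 \left(-5 + \frac{4354}{25}\right) = 17 + 19 \cdot \frac{4229}{25} = 17 + \frac{80351}{25} = \frac{80776}{25}$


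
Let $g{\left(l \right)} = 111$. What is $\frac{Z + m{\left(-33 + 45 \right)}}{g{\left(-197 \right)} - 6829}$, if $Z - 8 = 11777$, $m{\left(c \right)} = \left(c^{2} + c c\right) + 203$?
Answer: $- \frac{6138}{3359} \approx -1.8273$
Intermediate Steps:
$m{\left(c \right)} = 203 + 2 c^{2}$ ($m{\left(c \right)} = \left(c^{2} + c^{2}\right) + 203 = 2 c^{2} + 203 = 203 + 2 c^{2}$)
$Z = 11785$ ($Z = 8 + 11777 = 11785$)
$\frac{Z + m{\left(-33 + 45 \right)}}{g{\left(-197 \right)} - 6829} = \frac{11785 + \left(203 + 2 \left(-33 + 45\right)^{2}\right)}{111 - 6829} = \frac{11785 + \left(203 + 2 \cdot 12^{2}\right)}{111 - 6829} = \frac{11785 + \left(203 + 2 \cdot 144\right)}{-6718} = \left(11785 + \left(203 + 288\right)\right) \left(- \frac{1}{6718}\right) = \left(11785 + 491\right) \left(- \frac{1}{6718}\right) = 12276 \left(- \frac{1}{6718}\right) = - \frac{6138}{3359}$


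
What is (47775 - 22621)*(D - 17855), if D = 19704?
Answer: 46509746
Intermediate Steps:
(47775 - 22621)*(D - 17855) = (47775 - 22621)*(19704 - 17855) = 25154*1849 = 46509746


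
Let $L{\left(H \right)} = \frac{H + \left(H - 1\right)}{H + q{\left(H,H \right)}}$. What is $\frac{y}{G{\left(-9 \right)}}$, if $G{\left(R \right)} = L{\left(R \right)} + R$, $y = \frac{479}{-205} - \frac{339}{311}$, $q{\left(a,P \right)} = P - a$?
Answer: $\frac{983088}{1976405} \approx 0.49741$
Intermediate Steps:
$L{\left(H \right)} = \frac{-1 + 2 H}{H}$ ($L{\left(H \right)} = \frac{H + \left(H - 1\right)}{H + \left(H - H\right)} = \frac{H + \left(-1 + H\right)}{H + 0} = \frac{-1 + 2 H}{H}$)
$y = - \frac{218464}{63755}$ ($y = 479 \left(- \frac{1}{205}\right) - \frac{339}{311} = - \frac{479}{205} - \frac{339}{311} = - \frac{218464}{63755} \approx -3.4266$)
$G{\left(R \right)} = 2 + R - \frac{1}{R}$ ($G{\left(R \right)} = \left(2 - \frac{1}{R}\right) + R = 2 + R - \frac{1}{R}$)
$\frac{y}{G{\left(-9 \right)}} = - \frac{218464}{63755 \left(2 - 9 - \frac{1}{-9}\right)} = - \frac{218464}{63755 \left(2 - 9 - - \frac{1}{9}\right)} = - \frac{218464}{63755 \left(2 - 9 + \frac{1}{9}\right)} = - \frac{218464}{63755 \left(- \frac{62}{9}\right)} = \left(- \frac{218464}{63755}\right) \left(- \frac{9}{62}\right) = \frac{983088}{1976405}$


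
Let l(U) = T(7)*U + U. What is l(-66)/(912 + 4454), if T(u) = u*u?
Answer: -1650/2683 ≈ -0.61498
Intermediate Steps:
T(u) = u**2
l(U) = 50*U (l(U) = 7**2*U + U = 49*U + U = 50*U)
l(-66)/(912 + 4454) = (50*(-66))/(912 + 4454) = -3300/5366 = -3300*1/5366 = -1650/2683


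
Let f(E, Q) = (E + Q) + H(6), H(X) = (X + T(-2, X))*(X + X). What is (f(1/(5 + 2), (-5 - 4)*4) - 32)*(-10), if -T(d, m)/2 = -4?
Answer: -7010/7 ≈ -1001.4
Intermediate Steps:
T(d, m) = 8 (T(d, m) = -2*(-4) = 8)
H(X) = 2*X*(8 + X) (H(X) = (X + 8)*(X + X) = (8 + X)*(2*X) = 2*X*(8 + X))
f(E, Q) = 168 + E + Q (f(E, Q) = (E + Q) + 2*6*(8 + 6) = (E + Q) + 2*6*14 = (E + Q) + 168 = 168 + E + Q)
(f(1/(5 + 2), (-5 - 4)*4) - 32)*(-10) = ((168 + 1/(5 + 2) + (-5 - 4)*4) - 32)*(-10) = ((168 + 1/7 - 9*4) - 32)*(-10) = ((168 + 1/7 - 36) - 32)*(-10) = (925/7 - 32)*(-10) = (701/7)*(-10) = -7010/7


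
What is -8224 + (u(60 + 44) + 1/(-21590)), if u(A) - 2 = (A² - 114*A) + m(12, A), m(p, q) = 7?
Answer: -199815451/21590 ≈ -9255.0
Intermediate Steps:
u(A) = 9 + A² - 114*A (u(A) = 2 + ((A² - 114*A) + 7) = 2 + (7 + A² - 114*A) = 9 + A² - 114*A)
-8224 + (u(60 + 44) + 1/(-21590)) = -8224 + ((9 + (60 + 44)² - 114*(60 + 44)) + 1/(-21590)) = -8224 + ((9 + 104² - 114*104) - 1/21590) = -8224 + ((9 + 10816 - 11856) - 1/21590) = -8224 + (-1031 - 1/21590) = -8224 - 22259291/21590 = -199815451/21590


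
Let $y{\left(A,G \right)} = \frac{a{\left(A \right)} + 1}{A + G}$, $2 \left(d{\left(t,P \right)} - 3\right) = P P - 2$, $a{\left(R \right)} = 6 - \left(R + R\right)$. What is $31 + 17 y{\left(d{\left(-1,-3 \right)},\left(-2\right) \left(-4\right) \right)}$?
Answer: $\frac{695}{29} \approx 23.966$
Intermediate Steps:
$a{\left(R \right)} = 6 - 2 R$
$d{\left(t,P \right)} = 2 + \frac{P^{2}}{2}$ ($d{\left(t,P \right)} = 3 + \frac{P P - 2}{2} = 3 + \frac{P^{2} - 2}{2} = 3 + \frac{-2 + P^{2}}{2} = 3 + \left(-1 + \frac{P^{2}}{2}\right) = 2 + \frac{P^{2}}{2}$)
$y{\left(A,G \right)} = \frac{7 - 2 A}{A + G}$ ($y{\left(A,G \right)} = \frac{\left(6 - 2 A\right) + 1}{A + G} = \frac{7 - 2 A}{A + G}$)
$31 + 17 y{\left(d{\left(-1,-3 \right)},\left(-2\right) \left(-4\right) \right)} = 31 + 17 \frac{7 - 2 \left(2 + \frac{\left(-3\right)^{2}}{2}\right)}{\left(2 + \frac{\left(-3\right)^{2}}{2}\right) - -8} = 31 + 17 \frac{7 - 2 \left(2 + \frac{1}{2} \cdot 9\right)}{\left(2 + \frac{1}{2} \cdot 9\right) + 8} = 31 + 17 \frac{7 - 2 \left(2 + \frac{9}{2}\right)}{\left(2 + \frac{9}{2}\right) + 8} = 31 + 17 \frac{7 - 13}{\frac{13}{2} + 8} = 31 + 17 \frac{7 - 13}{\frac{29}{2}} = 31 + 17 \cdot \frac{2}{29} \left(-6\right) = 31 + 17 \left(- \frac{12}{29}\right) = 31 - \frac{204}{29} = \frac{695}{29}$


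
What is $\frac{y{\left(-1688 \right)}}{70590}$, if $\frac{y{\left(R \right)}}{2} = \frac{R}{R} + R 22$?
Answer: $- \frac{7427}{7059} \approx -1.0521$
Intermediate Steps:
$y{\left(R \right)} = 2 + 44 R$ ($y{\left(R \right)} = 2 \left(\frac{R}{R} + R 22\right) = 2 \left(1 + 22 R\right) = 2 + 44 R$)
$\frac{y{\left(-1688 \right)}}{70590} = \frac{2 + 44 \left(-1688\right)}{70590} = \left(2 - 74272\right) \frac{1}{70590} = \left(-74270\right) \frac{1}{70590} = - \frac{7427}{7059}$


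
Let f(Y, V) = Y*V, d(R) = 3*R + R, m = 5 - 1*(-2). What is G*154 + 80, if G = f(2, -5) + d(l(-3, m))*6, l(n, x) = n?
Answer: -12548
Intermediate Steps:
m = 7 (m = 5 + 2 = 7)
d(R) = 4*R
f(Y, V) = V*Y
G = -82 (G = -5*2 + (4*(-3))*6 = -10 - 12*6 = -10 - 72 = -82)
G*154 + 80 = -82*154 + 80 = -12628 + 80 = -12548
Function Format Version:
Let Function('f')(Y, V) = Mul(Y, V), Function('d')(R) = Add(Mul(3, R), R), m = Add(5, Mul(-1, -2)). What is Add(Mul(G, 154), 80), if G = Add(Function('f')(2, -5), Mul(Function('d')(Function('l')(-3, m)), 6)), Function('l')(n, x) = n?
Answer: -12548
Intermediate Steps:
m = 7 (m = Add(5, 2) = 7)
Function('d')(R) = Mul(4, R)
Function('f')(Y, V) = Mul(V, Y)
G = -82 (G = Add(Mul(-5, 2), Mul(Mul(4, -3), 6)) = Add(-10, Mul(-12, 6)) = Add(-10, -72) = -82)
Add(Mul(G, 154), 80) = Add(Mul(-82, 154), 80) = Add(-12628, 80) = -12548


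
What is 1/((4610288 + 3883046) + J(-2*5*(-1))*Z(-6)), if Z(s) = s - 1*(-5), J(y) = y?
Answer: 1/8493324 ≈ 1.1774e-7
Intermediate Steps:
Z(s) = 5 + s (Z(s) = s + 5 = 5 + s)
1/((4610288 + 3883046) + J(-2*5*(-1))*Z(-6)) = 1/((4610288 + 3883046) + (-2*5*(-1))*(5 - 6)) = 1/(8493334 - 10*(-1)*(-1)) = 1/(8493334 + 10*(-1)) = 1/(8493334 - 10) = 1/8493324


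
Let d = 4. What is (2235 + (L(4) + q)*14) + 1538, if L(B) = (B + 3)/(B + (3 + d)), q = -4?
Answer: 40985/11 ≈ 3725.9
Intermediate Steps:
L(B) = (3 + B)/(7 + B) (L(B) = (B + 3)/(B + (3 + 4)) = (3 + B)/(B + 7) = (3 + B)/(7 + B))
(2235 + (L(4) + q)*14) + 1538 = (2235 + ((3 + 4)/(7 + 4) - 4)*14) + 1538 = (2235 + (7/11 - 4)*14) + 1538 = (2235 - 37/11*14) + 1538 = (2235 - 518/11) + 1538 = 24067/11 + 1538 = 40985/11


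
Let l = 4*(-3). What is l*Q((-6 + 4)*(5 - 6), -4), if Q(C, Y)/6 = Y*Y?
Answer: -1152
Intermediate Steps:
Q(C, Y) = 6*Y**2 (Q(C, Y) = 6*(Y*Y) = 6*Y**2)
l = -12
l*Q((-6 + 4)*(5 - 6), -4) = -72*(-4)**2 = -72*16 = -12*96 = -1152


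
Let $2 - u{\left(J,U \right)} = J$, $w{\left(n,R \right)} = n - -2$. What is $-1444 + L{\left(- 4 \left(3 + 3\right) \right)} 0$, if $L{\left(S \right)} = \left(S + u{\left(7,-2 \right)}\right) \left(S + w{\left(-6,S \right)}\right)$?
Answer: $-1444$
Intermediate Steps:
$w{\left(n,R \right)} = 2 + n$ ($w{\left(n,R \right)} = n + 2 = 2 + n$)
$u{\left(J,U \right)} = 2 - J$
$L{\left(S \right)} = \left(-5 + S\right) \left(-4 + S\right)$ ($L{\left(S \right)} = \left(S + \left(2 - 7\right)\right) \left(S + \left(2 - 6\right)\right) = \left(S + \left(2 - 7\right)\right) \left(S - 4\right) = \left(S - 5\right) \left(-4 + S\right) = \left(-5 + S\right) \left(-4 + S\right)$)
$-1444 + L{\left(- 4 \left(3 + 3\right) \right)} 0 = -1444 + \left(20 + \left(- 4 \left(3 + 3\right)\right)^{2} - 9 \left(- 4 \left(3 + 3\right)\right)\right) 0 = -1444 + \left(20 + \left(\left(-4\right) 6\right)^{2} - 9 \left(\left(-4\right) 6\right)\right) 0 = -1444 + \left(20 + \left(-24\right)^{2} - -216\right) 0 = -1444 + \left(20 + 576 + 216\right) 0 = -1444 + 812 \cdot 0 = -1444 + 0 = -1444$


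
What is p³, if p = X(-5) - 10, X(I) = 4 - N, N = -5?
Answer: -1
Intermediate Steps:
X(I) = 9 (X(I) = 4 - 1*(-5) = 4 + 5 = 9)
p = -1 (p = 9 - 10 = -1)
p³ = (-1)³ = -1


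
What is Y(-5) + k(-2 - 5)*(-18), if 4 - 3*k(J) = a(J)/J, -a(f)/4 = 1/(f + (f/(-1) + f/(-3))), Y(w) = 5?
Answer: -859/49 ≈ -17.531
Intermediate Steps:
a(f) = 12/f (a(f) = -4/(f + (f/(-1) + f/(-3))) = -4/(f + (f*(-1) + f*(-1/3))) = -4/(f + (-f - f/3)) = -4/(f - 4*f/3) = -4*(-3/f) = -(-12)/f = 12/f)
k(J) = 4/3 - 4/J**2 (k(J) = 4/3 - 12/J/(3*J) = 4/3 - 4/J**2)
Y(-5) + k(-2 - 5)*(-18) = 5 + (4/3 - 4/(-2 - 5)**2)*(-18) = 5 + (4/3 - 4/(-7)**2)*(-18) = 5 + (4/3 - 4*1/49)*(-18) = 5 + (4/3 - 4/49)*(-18) = 5 + (184/147)*(-18) = 5 - 1104/49 = -859/49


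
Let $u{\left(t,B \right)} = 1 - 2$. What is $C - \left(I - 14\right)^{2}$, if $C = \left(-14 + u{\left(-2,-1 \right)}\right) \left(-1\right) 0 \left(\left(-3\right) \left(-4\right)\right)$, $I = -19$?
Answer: $-1089$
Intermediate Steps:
$u{\left(t,B \right)} = -1$ ($u{\left(t,B \right)} = 1 - 2 = -1$)
$C = 0$ ($C = \left(-14 - 1\right) \left(-1\right) 0 \left(\left(-3\right) \left(-4\right)\right) = - 15 \cdot 0 \cdot 12 = \left(-15\right) 0 = 0$)
$C - \left(I - 14\right)^{2} = 0 - \left(-19 - 14\right)^{2} = 0 - \left(-33\right)^{2} = 0 - 1089 = -1089$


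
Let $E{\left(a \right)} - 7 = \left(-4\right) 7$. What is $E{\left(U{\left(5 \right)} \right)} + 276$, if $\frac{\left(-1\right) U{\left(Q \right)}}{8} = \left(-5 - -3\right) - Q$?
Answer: $255$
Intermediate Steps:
$U{\left(Q \right)} = 16 + 8 Q$ ($U{\left(Q \right)} = - 8 \left(\left(-5 - -3\right) - Q\right) = - 8 \left(\left(-5 + 3\right) - Q\right) = - 8 \left(-2 - Q\right) = 16 + 8 Q$)
$E{\left(a \right)} = -21$ ($E{\left(a \right)} = 7 - 28 = -21$)
$E{\left(U{\left(5 \right)} \right)} + 276 = -21 + 276 = 255$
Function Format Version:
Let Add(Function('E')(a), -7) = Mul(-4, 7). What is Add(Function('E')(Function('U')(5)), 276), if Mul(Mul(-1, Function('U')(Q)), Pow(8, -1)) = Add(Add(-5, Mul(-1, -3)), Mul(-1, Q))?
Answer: 255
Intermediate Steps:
Function('U')(Q) = Add(16, Mul(8, Q)) (Function('U')(Q) = Mul(-8, Add(Add(-5, Mul(-1, -3)), Mul(-1, Q))) = Mul(-8, Add(Add(-5, 3), Mul(-1, Q))) = Mul(-8, Add(-2, Mul(-1, Q))) = Add(16, Mul(8, Q)))
Function('E')(a) = -21 (Function('E')(a) = Add(7, Mul(-4, 7)) = Add(7, -28) = -21)
Add(Function('E')(Function('U')(5)), 276) = Add(-21, 276) = 255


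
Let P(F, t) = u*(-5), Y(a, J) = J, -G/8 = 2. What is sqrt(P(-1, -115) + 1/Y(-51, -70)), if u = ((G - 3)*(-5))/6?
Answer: I*sqrt(872970)/105 ≈ 8.8984*I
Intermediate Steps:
G = -16 (G = -8*2 = -16)
u = 95/6 (u = ((-16 - 3)*(-5))/6 = -19*(-5)*(1/6) = 95*(1/6) = 95/6 ≈ 15.833)
P(F, t) = -475/6 (P(F, t) = (95/6)*(-5) = -475/6)
sqrt(P(-1, -115) + 1/Y(-51, -70)) = sqrt(-475/6 + 1/(-70)) = sqrt(-475/6 - 1/70) = sqrt(-8314/105) = I*sqrt(872970)/105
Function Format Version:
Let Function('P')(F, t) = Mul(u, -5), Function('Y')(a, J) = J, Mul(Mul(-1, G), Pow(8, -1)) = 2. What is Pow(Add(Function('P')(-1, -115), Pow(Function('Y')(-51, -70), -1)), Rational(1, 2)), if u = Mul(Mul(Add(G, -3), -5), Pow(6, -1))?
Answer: Mul(Rational(1, 105), I, Pow(872970, Rational(1, 2))) ≈ Mul(8.8984, I)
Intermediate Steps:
G = -16 (G = Mul(-8, 2) = -16)
u = Rational(95, 6) (u = Mul(Mul(Add(-16, -3), -5), Pow(6, -1)) = Mul(Mul(-19, -5), Rational(1, 6)) = Mul(95, Rational(1, 6)) = Rational(95, 6) ≈ 15.833)
Function('P')(F, t) = Rational(-475, 6) (Function('P')(F, t) = Mul(Rational(95, 6), -5) = Rational(-475, 6))
Pow(Add(Function('P')(-1, -115), Pow(Function('Y')(-51, -70), -1)), Rational(1, 2)) = Pow(Add(Rational(-475, 6), Pow(-70, -1)), Rational(1, 2)) = Pow(Add(Rational(-475, 6), Rational(-1, 70)), Rational(1, 2)) = Pow(Rational(-8314, 105), Rational(1, 2)) = Mul(Rational(1, 105), I, Pow(872970, Rational(1, 2)))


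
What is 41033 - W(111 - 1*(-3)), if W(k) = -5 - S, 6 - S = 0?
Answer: 41044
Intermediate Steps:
S = 6 (S = 6 - 1*0 = 6 + 0 = 6)
W(k) = -11 (W(k) = -5 - 1*6 = -5 - 6 = -11)
41033 - W(111 - 1*(-3)) = 41033 - 1*(-11) = 41033 + 11 = 41044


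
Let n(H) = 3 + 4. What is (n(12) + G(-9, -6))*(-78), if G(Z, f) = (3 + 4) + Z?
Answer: -390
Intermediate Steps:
n(H) = 7
G(Z, f) = 7 + Z
(n(12) + G(-9, -6))*(-78) = (7 + (7 - 9))*(-78) = (7 - 2)*(-78) = 5*(-78) = -390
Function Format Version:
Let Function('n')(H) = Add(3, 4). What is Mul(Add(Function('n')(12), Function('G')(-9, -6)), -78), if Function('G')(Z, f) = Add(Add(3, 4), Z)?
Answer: -390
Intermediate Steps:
Function('n')(H) = 7
Function('G')(Z, f) = Add(7, Z)
Mul(Add(Function('n')(12), Function('G')(-9, -6)), -78) = Mul(Add(7, Add(7, -9)), -78) = Mul(Add(7, -2), -78) = Mul(5, -78) = -390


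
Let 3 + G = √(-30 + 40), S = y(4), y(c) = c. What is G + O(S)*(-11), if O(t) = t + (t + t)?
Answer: -135 + √10 ≈ -131.84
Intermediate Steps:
S = 4
G = -3 + √10 (G = -3 + √(-30 + 40) = -3 + √10 ≈ 0.16228)
O(t) = 3*t (O(t) = t + 2*t = 3*t)
G + O(S)*(-11) = (-3 + √10) + (3*4)*(-11) = (-3 + √10) + 12*(-11) = (-3 + √10) - 132 = -135 + √10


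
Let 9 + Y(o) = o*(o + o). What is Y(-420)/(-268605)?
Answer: -39199/29845 ≈ -1.3134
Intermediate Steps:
Y(o) = -9 + 2*o² (Y(o) = -9 + o*(o + o) = -9 + o*(2*o) = -9 + 2*o²)
Y(-420)/(-268605) = (-9 + 2*(-420)²)/(-268605) = (-9 + 2*176400)*(-1/268605) = (-9 + 352800)*(-1/268605) = 352791*(-1/268605) = -39199/29845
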